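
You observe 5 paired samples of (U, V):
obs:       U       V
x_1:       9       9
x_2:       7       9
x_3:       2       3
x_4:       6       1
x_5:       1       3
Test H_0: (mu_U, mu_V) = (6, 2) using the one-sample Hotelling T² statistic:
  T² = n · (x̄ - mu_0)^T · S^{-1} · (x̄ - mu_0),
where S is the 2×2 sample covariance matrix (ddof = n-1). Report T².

Step 1 — sample mean vector:
  mean(U) = (9 + 7 + 2 + 6 + 1) / 5 = 25/5 = 5
  mean(V) = (9 + 9 + 3 + 1 + 3) / 5 = 25/5 = 5
  x̄ = (5, 5),  deviation x̄ - mu_0 = (5, 5) - (6, 2) = (-1, 3).

Step 2 — sample covariance matrix, S[i,j] = (1/(n-1)) · Σ_k (x_{k,i} - mean_i) · (x_{k,j} - mean_j), divisor n-1 = 4:
  S[U,U] = ((4)·(4) + (2)·(2) + (-3)·(-3) + (1)·(1) + (-4)·(-4)) / 4 = 46/4 = 11.5
  S[U,V] = ((4)·(4) + (2)·(4) + (-3)·(-2) + (1)·(-4) + (-4)·(-2)) / 4 = 34/4 = 8.5
  S[V,V] = ((4)·(4) + (4)·(4) + (-2)·(-2) + (-4)·(-4) + (-2)·(-2)) / 4 = 56/4 = 14
  S = [[11.5, 8.5],
 [8.5, 14]].

Step 3 — invert S. det(S) = 11.5·14 - (8.5)² = 88.75.
  S^{-1} = (1/det) · [[d, -b], [-b, a]] = [[0.1577, -0.0958],
 [-0.0958, 0.1296]].

Step 4 — quadratic form (x̄ - mu_0)^T · S^{-1} · (x̄ - mu_0):
  S^{-1} · (x̄ - mu_0) = (-0.4451, 0.4845),
  (x̄ - mu_0)^T · [...] = (-1)·(-0.4451) + (3)·(0.4845) = 1.8986.

Step 5 — scale by n: T² = 5 · 1.8986 = 9.493.

T² ≈ 9.493


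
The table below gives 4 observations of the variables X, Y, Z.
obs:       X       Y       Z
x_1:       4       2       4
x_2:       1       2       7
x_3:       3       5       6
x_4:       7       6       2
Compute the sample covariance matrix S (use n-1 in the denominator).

Step 1 — column means:
  mean(X) = (4 + 1 + 3 + 7) / 4 = 15/4 = 3.75
  mean(Y) = (2 + 2 + 5 + 6) / 4 = 15/4 = 3.75
  mean(Z) = (4 + 7 + 6 + 2) / 4 = 19/4 = 4.75

Step 2 — sample covariance S[i,j] = (1/(n-1)) · Σ_k (x_{k,i} - mean_i) · (x_{k,j} - mean_j), with n-1 = 3.
  S[X,X] = ((0.25)·(0.25) + (-2.75)·(-2.75) + (-0.75)·(-0.75) + (3.25)·(3.25)) / 3 = 18.75/3 = 6.25
  S[X,Y] = ((0.25)·(-1.75) + (-2.75)·(-1.75) + (-0.75)·(1.25) + (3.25)·(2.25)) / 3 = 10.75/3 = 3.5833
  S[X,Z] = ((0.25)·(-0.75) + (-2.75)·(2.25) + (-0.75)·(1.25) + (3.25)·(-2.75)) / 3 = -16.25/3 = -5.4167
  S[Y,Y] = ((-1.75)·(-1.75) + (-1.75)·(-1.75) + (1.25)·(1.25) + (2.25)·(2.25)) / 3 = 12.75/3 = 4.25
  S[Y,Z] = ((-1.75)·(-0.75) + (-1.75)·(2.25) + (1.25)·(1.25) + (2.25)·(-2.75)) / 3 = -7.25/3 = -2.4167
  S[Z,Z] = ((-0.75)·(-0.75) + (2.25)·(2.25) + (1.25)·(1.25) + (-2.75)·(-2.75)) / 3 = 14.75/3 = 4.9167

S is symmetric (S[j,i] = S[i,j]). Assembling:

S = [[6.25, 3.5833, -5.4167],
 [3.5833, 4.25, -2.4167],
 [-5.4167, -2.4167, 4.9167]]


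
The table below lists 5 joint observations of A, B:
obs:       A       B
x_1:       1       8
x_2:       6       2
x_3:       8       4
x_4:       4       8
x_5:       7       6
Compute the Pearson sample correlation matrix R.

Step 1 — column means:
  mean(A) = (1 + 6 + 8 + 4 + 7) / 5 = 26/5 = 5.2
  mean(B) = (8 + 2 + 4 + 8 + 6) / 5 = 28/5 = 5.6

Step 2 — sample variances and covariances s[i,j] = (1/(n-1)) · Σ_k (x_{k,i} - mean_i) · (x_{k,j} - mean_j), with n-1 = 4:
  s[A,A] = ((-4.2)·(-4.2) + (0.8)·(0.8) + (2.8)·(2.8) + (-1.2)·(-1.2) + (1.8)·(1.8)) / 4 = 30.8/4 = 7.7
  s[A,B] = ((-4.2)·(2.4) + (0.8)·(-3.6) + (2.8)·(-1.6) + (-1.2)·(2.4) + (1.8)·(0.4)) / 4 = -19.6/4 = -4.9
  s[B,B] = ((2.4)·(2.4) + (-3.6)·(-3.6) + (-1.6)·(-1.6) + (2.4)·(2.4) + (0.4)·(0.4)) / 4 = 27.2/4 = 6.8
  Sample standard deviations s_i = √(s[i,i]):
  s(A) = √(7.7) = 2.7749
  s(B) = √(6.8) = 2.6077

Step 3 — r_{ij} = s_{ij} / (s_i · s_j):
  r[A,A] = 1 (diagonal).
  r[A,B] = -4.9 / (2.7749 · 2.6077) = -4.9 / 7.236 = -0.6772
  r[B,B] = 1 (diagonal).

R is symmetric with unit diagonal. Assembling:

R = [[1, -0.6772],
 [-0.6772, 1]]


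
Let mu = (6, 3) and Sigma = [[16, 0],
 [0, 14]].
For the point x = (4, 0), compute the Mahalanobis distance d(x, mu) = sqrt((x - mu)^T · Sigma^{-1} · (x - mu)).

Step 1 — centre the observation: (x - mu) = (-2, -3).

Step 2 — invert Sigma. det(Sigma) = 16·14 - (0)² = 224.
  Sigma^{-1} = (1/det) · [[d, -b], [-b, a]] = [[0.0625, 0],
 [0, 0.0714]].

Step 3 — form the quadratic (x - mu)^T · Sigma^{-1} · (x - mu):
  Sigma^{-1} · (x - mu) = (-0.125, -0.2143).
  (x - mu)^T · [Sigma^{-1} · (x - mu)] = (-2)·(-0.125) + (-3)·(-0.2143) = 0.8929.

Step 4 — take square root: d = √(0.8929) ≈ 0.9449.

d(x, mu) = √(0.8929) ≈ 0.9449


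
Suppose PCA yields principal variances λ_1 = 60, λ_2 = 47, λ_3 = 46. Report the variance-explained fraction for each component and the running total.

Step 1 — total variance = trace(Sigma) = Σ λ_i = 60 + 47 + 46 = 153.

Step 2 — fraction explained by component i = λ_i / Σ λ:
  PC1: 60/153 = 0.3922
  PC2: 47/153 = 0.3072
  PC3: 46/153 = 0.3007

Step 3 — cumulative fraction after k components = (λ_1 + ... + λ_k) / Σ λ:
  k = 1: 60/153 = 0.3922
  k = 2: (60 + 47)/153 = 107/153 = 0.6993
  k = 3: (60 + 47 + 46)/153 = 153/153 = 1

Summary (fraction, with percent):

explained: PC1 0.3922 (39.22%), PC2 0.3072 (30.72%), PC3 0.3007 (30.07%);  cumulative: 0.3922, 0.6993, 1


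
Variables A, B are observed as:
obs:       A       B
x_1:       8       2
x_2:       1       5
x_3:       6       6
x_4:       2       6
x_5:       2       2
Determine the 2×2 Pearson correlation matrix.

Step 1 — column means:
  mean(A) = (8 + 1 + 6 + 2 + 2) / 5 = 19/5 = 3.8
  mean(B) = (2 + 5 + 6 + 6 + 2) / 5 = 21/5 = 4.2

Step 2 — sample variances and covariances s[i,j] = (1/(n-1)) · Σ_k (x_{k,i} - mean_i) · (x_{k,j} - mean_j), with n-1 = 4:
  s[A,A] = ((4.2)·(4.2) + (-2.8)·(-2.8) + (2.2)·(2.2) + (-1.8)·(-1.8) + (-1.8)·(-1.8)) / 4 = 36.8/4 = 9.2
  s[A,B] = ((4.2)·(-2.2) + (-2.8)·(0.8) + (2.2)·(1.8) + (-1.8)·(1.8) + (-1.8)·(-2.2)) / 4 = -6.8/4 = -1.7
  s[B,B] = ((-2.2)·(-2.2) + (0.8)·(0.8) + (1.8)·(1.8) + (1.8)·(1.8) + (-2.2)·(-2.2)) / 4 = 16.8/4 = 4.2
  Sample standard deviations s_i = √(s[i,i]):
  s(A) = √(9.2) = 3.0332
  s(B) = √(4.2) = 2.0494

Step 3 — r_{ij} = s_{ij} / (s_i · s_j):
  r[A,A] = 1 (diagonal).
  r[A,B] = -1.7 / (3.0332 · 2.0494) = -1.7 / 6.2161 = -0.2735
  r[B,B] = 1 (diagonal).

R is symmetric with unit diagonal. Assembling:

R = [[1, -0.2735],
 [-0.2735, 1]]


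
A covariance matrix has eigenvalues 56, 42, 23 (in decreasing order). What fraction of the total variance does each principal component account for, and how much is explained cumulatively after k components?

Step 1 — total variance = trace(Sigma) = Σ λ_i = 56 + 42 + 23 = 121.

Step 2 — fraction explained by component i = λ_i / Σ λ:
  PC1: 56/121 = 0.4628
  PC2: 42/121 = 0.3471
  PC3: 23/121 = 0.1901

Step 3 — cumulative fraction after k components = (λ_1 + ... + λ_k) / Σ λ:
  k = 1: 56/121 = 0.4628
  k = 2: (56 + 42)/121 = 98/121 = 0.8099
  k = 3: (56 + 42 + 23)/121 = 121/121 = 1

Summary (fraction, with percent):

explained: PC1 0.4628 (46.28%), PC2 0.3471 (34.71%), PC3 0.1901 (19.01%);  cumulative: 0.4628, 0.8099, 1


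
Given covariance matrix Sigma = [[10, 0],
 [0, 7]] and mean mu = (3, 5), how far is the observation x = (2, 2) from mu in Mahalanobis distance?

Step 1 — centre the observation: (x - mu) = (-1, -3).

Step 2 — invert Sigma. det(Sigma) = 10·7 - (0)² = 70.
  Sigma^{-1} = (1/det) · [[d, -b], [-b, a]] = [[0.1, 0],
 [0, 0.1429]].

Step 3 — form the quadratic (x - mu)^T · Sigma^{-1} · (x - mu):
  Sigma^{-1} · (x - mu) = (-0.1, -0.4286).
  (x - mu)^T · [Sigma^{-1} · (x - mu)] = (-1)·(-0.1) + (-3)·(-0.4286) = 1.3857.

Step 4 — take square root: d = √(1.3857) ≈ 1.1772.

d(x, mu) = √(1.3857) ≈ 1.1772


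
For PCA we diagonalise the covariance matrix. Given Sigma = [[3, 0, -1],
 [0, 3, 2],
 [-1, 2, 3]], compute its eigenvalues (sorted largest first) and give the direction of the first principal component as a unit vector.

Step 1 — characteristic polynomial p(λ) = det(λI - Sigma) = λ³ - tr·λ² + c_1·λ - det, where tr = trace, c_1 = sum of the principal 2×2 minors, det = det(Sigma):
  tr = 3 + 3 + 3 = 9,
  c_1 = (3·3 - (0)²) + (3·3 - (-1)²) + (3·3 - (2)²) = 9 + 8 + 5 = 22,
  det = 3·(3·3 - (2)²) - (0)·((0)·3 - (2)·(-1)) + (-1)·((0)·(2) - 3·(-1)) = 3·(5) - (0)·(2) + (-1)·(3) = 12.
  So p(λ) = λ³ - 9λ² + 22λ - 12.
Step 2 — look for an integer root (rational root theorem: any rational root is an integer divisor of 12). Testing λ = 3:
  p(3) = 27 - 81 + 66 - 12 = 0  ✓
  Dividing out (λ - 3): p(λ) = (λ - 3)(λ² - 6λ + 4).
Step 3 — remaining eigenvalues from the quadratic λ² - 6λ + 4 = 0:
  Δ = 6² - 4·4 = 36 - 16 = 20,  λ = (6 ± √20)/2 = (6 ± 4.4721)/2 ≈ 5.2361 or 0.7639.
  Sorted: λ_1 = 5.2361,  λ_2 = 3,  λ_3 = 0.7639  (check: sum = 9 = tr ✓).

Step 4 — unit eigenvector for λ_1 ≈ 5.2361: v spans the null space of (Sigma - λ_1 I), whose rows are
  r_1 = (-2.2361, 0, -1),  r_2 = (0, -2.2361, 2),  r_3 = (-1, 2, -2.2361).
  v is orthogonal to every row, so take v ∝ r_1 × r_2 = ((0)·(2) - (-1)·(-2.2361), (-1)·(0) - (-2.2361)·(2), (-2.2361)·(-2.2361) - (0)·(0)) ≈ (-2.2361, 4.4721, 5).
  Rescale (multiply by -1 so the first nonzero entry is positive): u = (2.2361, -4.4721, -5).
  ||u|| = √((2.2361)² + (-4.4721)² + (-5)²) = √(50) ≈ 7.0711,  v_1 = u/||u|| ≈ (0.3162, -0.6325, -0.7071) (||v_1|| = 1).

λ_1 = 5.2361,  λ_2 = 3,  λ_3 = 0.7639;  v_1 ≈ (0.3162, -0.6325, -0.7071)


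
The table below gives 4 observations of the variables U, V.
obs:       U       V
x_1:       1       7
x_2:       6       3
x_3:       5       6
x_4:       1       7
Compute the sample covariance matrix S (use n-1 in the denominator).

Step 1 — column means:
  mean(U) = (1 + 6 + 5 + 1) / 4 = 13/4 = 3.25
  mean(V) = (7 + 3 + 6 + 7) / 4 = 23/4 = 5.75

Step 2 — sample covariance S[i,j] = (1/(n-1)) · Σ_k (x_{k,i} - mean_i) · (x_{k,j} - mean_j), with n-1 = 3.
  S[U,U] = ((-2.25)·(-2.25) + (2.75)·(2.75) + (1.75)·(1.75) + (-2.25)·(-2.25)) / 3 = 20.75/3 = 6.9167
  S[U,V] = ((-2.25)·(1.25) + (2.75)·(-2.75) + (1.75)·(0.25) + (-2.25)·(1.25)) / 3 = -12.75/3 = -4.25
  S[V,V] = ((1.25)·(1.25) + (-2.75)·(-2.75) + (0.25)·(0.25) + (1.25)·(1.25)) / 3 = 10.75/3 = 3.5833

S is symmetric (S[j,i] = S[i,j]). Assembling:

S = [[6.9167, -4.25],
 [-4.25, 3.5833]]


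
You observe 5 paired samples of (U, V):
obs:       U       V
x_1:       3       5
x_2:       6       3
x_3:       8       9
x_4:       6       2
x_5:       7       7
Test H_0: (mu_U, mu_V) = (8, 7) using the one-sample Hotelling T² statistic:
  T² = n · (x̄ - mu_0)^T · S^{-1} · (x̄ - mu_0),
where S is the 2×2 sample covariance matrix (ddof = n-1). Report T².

Step 1 — sample mean vector:
  mean(U) = (3 + 6 + 8 + 6 + 7) / 5 = 30/5 = 6
  mean(V) = (5 + 3 + 9 + 2 + 7) / 5 = 26/5 = 5.2
  x̄ = (6, 5.2),  deviation x̄ - mu_0 = (6, 5.2) - (8, 7) = (-2, -1.8).

Step 2 — sample covariance matrix, S[i,j] = (1/(n-1)) · Σ_k (x_{k,i} - mean_i) · (x_{k,j} - mean_j), divisor n-1 = 4:
  S[U,U] = ((-3)·(-3) + (0)·(0) + (2)·(2) + (0)·(0) + (1)·(1)) / 4 = 14/4 = 3.5
  S[U,V] = ((-3)·(-0.2) + (0)·(-2.2) + (2)·(3.8) + (0)·(-3.2) + (1)·(1.8)) / 4 = 10/4 = 2.5
  S[V,V] = ((-0.2)·(-0.2) + (-2.2)·(-2.2) + (3.8)·(3.8) + (-3.2)·(-3.2) + (1.8)·(1.8)) / 4 = 32.8/4 = 8.2
  S = [[3.5, 2.5],
 [2.5, 8.2]].

Step 3 — invert S. det(S) = 3.5·8.2 - (2.5)² = 22.45.
  S^{-1} = (1/det) · [[d, -b], [-b, a]] = [[0.3653, -0.1114],
 [-0.1114, 0.1559]].

Step 4 — quadratic form (x̄ - mu_0)^T · S^{-1} · (x̄ - mu_0):
  S^{-1} · (x̄ - mu_0) = (-0.5301, -0.0579),
  (x̄ - mu_0)^T · [...] = (-2)·(-0.5301) + (-1.8)·(-0.0579) = 1.1644.

Step 5 — scale by n: T² = 5 · 1.1644 = 5.8218.

T² ≈ 5.8218


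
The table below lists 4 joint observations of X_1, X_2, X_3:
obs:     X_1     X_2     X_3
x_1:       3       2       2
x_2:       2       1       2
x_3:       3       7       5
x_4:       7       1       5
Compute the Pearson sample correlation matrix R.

Step 1 — column means:
  mean(X_1) = (3 + 2 + 3 + 7) / 4 = 15/4 = 3.75
  mean(X_2) = (2 + 1 + 7 + 1) / 4 = 11/4 = 2.75
  mean(X_3) = (2 + 2 + 5 + 5) / 4 = 14/4 = 3.5

Step 2 — sample variances and covariances s[i,j] = (1/(n-1)) · Σ_k (x_{k,i} - mean_i) · (x_{k,j} - mean_j), with n-1 = 3:
  s[X_1,X_1] = ((-0.75)·(-0.75) + (-1.75)·(-1.75) + (-0.75)·(-0.75) + (3.25)·(3.25)) / 3 = 14.75/3 = 4.9167
  s[X_1,X_2] = ((-0.75)·(-0.75) + (-1.75)·(-1.75) + (-0.75)·(4.25) + (3.25)·(-1.75)) / 3 = -5.25/3 = -1.75
  s[X_1,X_3] = ((-0.75)·(-1.5) + (-1.75)·(-1.5) + (-0.75)·(1.5) + (3.25)·(1.5)) / 3 = 7.5/3 = 2.5
  s[X_2,X_2] = ((-0.75)·(-0.75) + (-1.75)·(-1.75) + (4.25)·(4.25) + (-1.75)·(-1.75)) / 3 = 24.75/3 = 8.25
  s[X_2,X_3] = ((-0.75)·(-1.5) + (-1.75)·(-1.5) + (4.25)·(1.5) + (-1.75)·(1.5)) / 3 = 7.5/3 = 2.5
  s[X_3,X_3] = ((-1.5)·(-1.5) + (-1.5)·(-1.5) + (1.5)·(1.5) + (1.5)·(1.5)) / 3 = 9/3 = 3
  Sample standard deviations s_i = √(s[i,i]):
  s(X_1) = √(4.9167) = 2.2174
  s(X_2) = √(8.25) = 2.8723
  s(X_3) = √(3) = 1.7321

Step 3 — r_{ij} = s_{ij} / (s_i · s_j):
  r[X_1,X_1] = 1 (diagonal).
  r[X_1,X_2] = -1.75 / (2.2174 · 2.8723) = -1.75 / 6.3689 = -0.2748
  r[X_1,X_3] = 2.5 / (2.2174 · 1.7321) = 2.5 / 3.8406 = 0.6509
  r[X_2,X_2] = 1 (diagonal).
  r[X_2,X_3] = 2.5 / (2.8723 · 1.7321) = 2.5 / 4.9749 = 0.5025
  r[X_3,X_3] = 1 (diagonal).

R is symmetric with unit diagonal. Assembling:

R = [[1, -0.2748, 0.6509],
 [-0.2748, 1, 0.5025],
 [0.6509, 0.5025, 1]]


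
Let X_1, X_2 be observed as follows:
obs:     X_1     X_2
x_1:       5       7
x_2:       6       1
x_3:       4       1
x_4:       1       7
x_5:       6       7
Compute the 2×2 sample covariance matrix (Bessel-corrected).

Step 1 — column means:
  mean(X_1) = (5 + 6 + 4 + 1 + 6) / 5 = 22/5 = 4.4
  mean(X_2) = (7 + 1 + 1 + 7 + 7) / 5 = 23/5 = 4.6

Step 2 — sample covariance S[i,j] = (1/(n-1)) · Σ_k (x_{k,i} - mean_i) · (x_{k,j} - mean_j), with n-1 = 4.
  S[X_1,X_1] = ((0.6)·(0.6) + (1.6)·(1.6) + (-0.4)·(-0.4) + (-3.4)·(-3.4) + (1.6)·(1.6)) / 4 = 17.2/4 = 4.3
  S[X_1,X_2] = ((0.6)·(2.4) + (1.6)·(-3.6) + (-0.4)·(-3.6) + (-3.4)·(2.4) + (1.6)·(2.4)) / 4 = -7.2/4 = -1.8
  S[X_2,X_2] = ((2.4)·(2.4) + (-3.6)·(-3.6) + (-3.6)·(-3.6) + (2.4)·(2.4) + (2.4)·(2.4)) / 4 = 43.2/4 = 10.8

S is symmetric (S[j,i] = S[i,j]). Assembling:

S = [[4.3, -1.8],
 [-1.8, 10.8]]


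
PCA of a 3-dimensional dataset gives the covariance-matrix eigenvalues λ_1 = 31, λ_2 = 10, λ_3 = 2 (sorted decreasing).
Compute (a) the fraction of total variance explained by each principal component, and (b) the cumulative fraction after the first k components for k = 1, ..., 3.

Step 1 — total variance = trace(Sigma) = Σ λ_i = 31 + 10 + 2 = 43.

Step 2 — fraction explained by component i = λ_i / Σ λ:
  PC1: 31/43 = 0.7209
  PC2: 10/43 = 0.2326
  PC3: 2/43 = 0.0465

Step 3 — cumulative fraction after k components = (λ_1 + ... + λ_k) / Σ λ:
  k = 1: 31/43 = 0.7209
  k = 2: (31 + 10)/43 = 41/43 = 0.9535
  k = 3: (31 + 10 + 2)/43 = 43/43 = 1

Summary (fraction, with percent):

explained: PC1 0.7209 (72.09%), PC2 0.2326 (23.26%), PC3 0.0465 (4.65%);  cumulative: 0.7209, 0.9535, 1


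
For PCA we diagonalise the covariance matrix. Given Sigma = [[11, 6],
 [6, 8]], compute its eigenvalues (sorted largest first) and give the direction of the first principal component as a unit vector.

Step 1 — characteristic polynomial of 2×2 Sigma:
  det(Sigma - λI) = λ² - trace · λ + det = 0.
  trace = 11 + 8 = 19, det = 11·8 - (6)² = 52.
Step 2 — discriminant:
  Δ = trace² - 4·det = 361 - 208 = 153.
Step 3 — eigenvalues:
  λ = (trace ± √Δ)/2 = (19 ± 12.3693)/2,
  λ_1 = 15.6847,  λ_2 = 3.3153.

Step 4 — unit eigenvector for λ_1: solve (Sigma - λ_1 I)v = 0. First row:
  (11 - 15.6847)·v_x + (6)·v_y = 0, i.e. (-4.6847)·v_x + (6)·v_y = 0,
  so v ∝ (b, λ_1 - a) = (6, 4.6847) = u.
  ||u|| = √((6)² + (4.6847)²) = √(57.946) ≈ 7.6122,
  v_1 = u/||u|| ≈ (0.7882, 0.6154) (||v_1|| = 1).

λ_1 = 15.6847,  λ_2 = 3.3153;  v_1 ≈ (0.7882, 0.6154)


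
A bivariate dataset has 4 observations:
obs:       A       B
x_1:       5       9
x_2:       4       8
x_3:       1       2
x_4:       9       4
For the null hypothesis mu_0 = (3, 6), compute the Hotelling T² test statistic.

Step 1 — sample mean vector:
  mean(A) = (5 + 4 + 1 + 9) / 4 = 19/4 = 4.75
  mean(B) = (9 + 8 + 2 + 4) / 4 = 23/4 = 5.75
  x̄ = (4.75, 5.75),  deviation x̄ - mu_0 = (4.75, 5.75) - (3, 6) = (1.75, -0.25).

Step 2 — sample covariance matrix, S[i,j] = (1/(n-1)) · Σ_k (x_{k,i} - mean_i) · (x_{k,j} - mean_j), divisor n-1 = 3:
  S[A,A] = ((0.25)·(0.25) + (-0.75)·(-0.75) + (-3.75)·(-3.75) + (4.25)·(4.25)) / 3 = 32.75/3 = 10.9167
  S[A,B] = ((0.25)·(3.25) + (-0.75)·(2.25) + (-3.75)·(-3.75) + (4.25)·(-1.75)) / 3 = 5.75/3 = 1.9167
  S[B,B] = ((3.25)·(3.25) + (2.25)·(2.25) + (-3.75)·(-3.75) + (-1.75)·(-1.75)) / 3 = 32.75/3 = 10.9167
  S = [[10.9167, 1.9167],
 [1.9167, 10.9167]].

Step 3 — invert S. det(S) = 10.9167·10.9167 - (1.9167)² = 115.5.
  S^{-1} = (1/det) · [[d, -b], [-b, a]] = [[0.0945, -0.0166],
 [-0.0166, 0.0945]].

Step 4 — quadratic form (x̄ - mu_0)^T · S^{-1} · (x̄ - mu_0):
  S^{-1} · (x̄ - mu_0) = (0.1696, -0.0527),
  (x̄ - mu_0)^T · [...] = (1.75)·(0.1696) + (-0.25)·(-0.0527) = 0.3099.

Step 5 — scale by n: T² = 4 · 0.3099 = 1.2395.

T² ≈ 1.2395


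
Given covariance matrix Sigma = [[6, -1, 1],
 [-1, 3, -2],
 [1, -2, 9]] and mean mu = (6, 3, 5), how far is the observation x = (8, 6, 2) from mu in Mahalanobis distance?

Step 1 — centre the observation: (x - mu) = (2, 3, -3).

Step 2 — invert Sigma (cofactor / det for 3×3, or solve directly):
  Sigma^{-1} = [[0.1769, 0.0538, -0.0077],
 [0.0538, 0.4077, 0.0846],
 [-0.0077, 0.0846, 0.1308]].

Step 3 — form the quadratic (x - mu)^T · Sigma^{-1} · (x - mu):
  Sigma^{-1} · (x - mu) = (0.5385, 1.0769, -0.1538).
  (x - mu)^T · [Sigma^{-1} · (x - mu)] = (2)·(0.5385) + (3)·(1.0769) + (-3)·(-0.1538) = 4.7692.

Step 4 — take square root: d = √(4.7692) ≈ 2.1839.

d(x, mu) = √(4.7692) ≈ 2.1839


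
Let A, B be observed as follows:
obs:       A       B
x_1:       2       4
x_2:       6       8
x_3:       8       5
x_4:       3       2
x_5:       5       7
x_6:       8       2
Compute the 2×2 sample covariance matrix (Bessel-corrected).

Step 1 — column means:
  mean(A) = (2 + 6 + 8 + 3 + 5 + 8) / 6 = 32/6 = 5.3333
  mean(B) = (4 + 8 + 5 + 2 + 7 + 2) / 6 = 28/6 = 4.6667

Step 2 — sample covariance S[i,j] = (1/(n-1)) · Σ_k (x_{k,i} - mean_i) · (x_{k,j} - mean_j), with n-1 = 5.
  S[A,A] = ((-3.3333)·(-3.3333) + (0.6667)·(0.6667) + (2.6667)·(2.6667) + (-2.3333)·(-2.3333) + (-0.3333)·(-0.3333) + (2.6667)·(2.6667)) / 5 = 31.3333/5 = 6.2667
  S[A,B] = ((-3.3333)·(-0.6667) + (0.6667)·(3.3333) + (2.6667)·(0.3333) + (-2.3333)·(-2.6667) + (-0.3333)·(2.3333) + (2.6667)·(-2.6667)) / 5 = 3.6667/5 = 0.7333
  S[B,B] = ((-0.6667)·(-0.6667) + (3.3333)·(3.3333) + (0.3333)·(0.3333) + (-2.6667)·(-2.6667) + (2.3333)·(2.3333) + (-2.6667)·(-2.6667)) / 5 = 31.3333/5 = 6.2667

S is symmetric (S[j,i] = S[i,j]). Assembling:

S = [[6.2667, 0.7333],
 [0.7333, 6.2667]]


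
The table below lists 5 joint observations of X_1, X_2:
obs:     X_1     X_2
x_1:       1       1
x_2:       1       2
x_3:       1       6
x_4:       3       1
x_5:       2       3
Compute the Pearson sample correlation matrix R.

Step 1 — column means:
  mean(X_1) = (1 + 1 + 1 + 3 + 2) / 5 = 8/5 = 1.6
  mean(X_2) = (1 + 2 + 6 + 1 + 3) / 5 = 13/5 = 2.6

Step 2 — sample variances and covariances s[i,j] = (1/(n-1)) · Σ_k (x_{k,i} - mean_i) · (x_{k,j} - mean_j), with n-1 = 4:
  s[X_1,X_1] = ((-0.6)·(-0.6) + (-0.6)·(-0.6) + (-0.6)·(-0.6) + (1.4)·(1.4) + (0.4)·(0.4)) / 4 = 3.2/4 = 0.8
  s[X_1,X_2] = ((-0.6)·(-1.6) + (-0.6)·(-0.6) + (-0.6)·(3.4) + (1.4)·(-1.6) + (0.4)·(0.4)) / 4 = -2.8/4 = -0.7
  s[X_2,X_2] = ((-1.6)·(-1.6) + (-0.6)·(-0.6) + (3.4)·(3.4) + (-1.6)·(-1.6) + (0.4)·(0.4)) / 4 = 17.2/4 = 4.3
  Sample standard deviations s_i = √(s[i,i]):
  s(X_1) = √(0.8) = 0.8944
  s(X_2) = √(4.3) = 2.0736

Step 3 — r_{ij} = s_{ij} / (s_i · s_j):
  r[X_1,X_1] = 1 (diagonal).
  r[X_1,X_2] = -0.7 / (0.8944 · 2.0736) = -0.7 / 1.8547 = -0.3774
  r[X_2,X_2] = 1 (diagonal).

R is symmetric with unit diagonal. Assembling:

R = [[1, -0.3774],
 [-0.3774, 1]]


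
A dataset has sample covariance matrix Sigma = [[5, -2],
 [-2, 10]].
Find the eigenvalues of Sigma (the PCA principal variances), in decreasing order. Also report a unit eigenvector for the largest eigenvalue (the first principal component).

Step 1 — characteristic polynomial of 2×2 Sigma:
  det(Sigma - λI) = λ² - trace · λ + det = 0.
  trace = 5 + 10 = 15, det = 5·10 - (-2)² = 46.
Step 2 — discriminant:
  Δ = trace² - 4·det = 225 - 184 = 41.
Step 3 — eigenvalues:
  λ = (trace ± √Δ)/2 = (15 ± 6.4031)/2,
  λ_1 = 10.7016,  λ_2 = 4.2984.

Step 4 — unit eigenvector for λ_1: solve (Sigma - λ_1 I)v = 0. First row:
  (5 - 10.7016)·v_x + (-2)·v_y = 0, i.e. (-5.7016)·v_x + (-2)·v_y = 0,
  so v ∝ (b, λ_1 - a) = (-2, 5.7016); multiply by -1 so the first entry is positive: u = (2, -5.7016).
  ||u|| = √((2)² + (-5.7016)²) = √(36.5078) ≈ 6.0422,
  v_1 = u/||u|| ≈ (0.331, -0.9436) (||v_1|| = 1).

λ_1 = 10.7016,  λ_2 = 4.2984;  v_1 ≈ (0.331, -0.9436)


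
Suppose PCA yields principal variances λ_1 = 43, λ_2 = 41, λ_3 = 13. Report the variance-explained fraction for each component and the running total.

Step 1 — total variance = trace(Sigma) = Σ λ_i = 43 + 41 + 13 = 97.

Step 2 — fraction explained by component i = λ_i / Σ λ:
  PC1: 43/97 = 0.4433
  PC2: 41/97 = 0.4227
  PC3: 13/97 = 0.134

Step 3 — cumulative fraction after k components = (λ_1 + ... + λ_k) / Σ λ:
  k = 1: 43/97 = 0.4433
  k = 2: (43 + 41)/97 = 84/97 = 0.866
  k = 3: (43 + 41 + 13)/97 = 97/97 = 1

Summary (fraction, with percent):

explained: PC1 0.4433 (44.33%), PC2 0.4227 (42.27%), PC3 0.134 (13.4%);  cumulative: 0.4433, 0.866, 1


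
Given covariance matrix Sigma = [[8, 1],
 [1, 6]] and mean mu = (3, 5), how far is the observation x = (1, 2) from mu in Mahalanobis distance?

Step 1 — centre the observation: (x - mu) = (-2, -3).

Step 2 — invert Sigma. det(Sigma) = 8·6 - (1)² = 47.
  Sigma^{-1} = (1/det) · [[d, -b], [-b, a]] = [[0.1277, -0.0213],
 [-0.0213, 0.1702]].

Step 3 — form the quadratic (x - mu)^T · Sigma^{-1} · (x - mu):
  Sigma^{-1} · (x - mu) = (-0.1915, -0.4681).
  (x - mu)^T · [Sigma^{-1} · (x - mu)] = (-2)·(-0.1915) + (-3)·(-0.4681) = 1.7872.

Step 4 — take square root: d = √(1.7872) ≈ 1.3369.

d(x, mu) = √(1.7872) ≈ 1.3369


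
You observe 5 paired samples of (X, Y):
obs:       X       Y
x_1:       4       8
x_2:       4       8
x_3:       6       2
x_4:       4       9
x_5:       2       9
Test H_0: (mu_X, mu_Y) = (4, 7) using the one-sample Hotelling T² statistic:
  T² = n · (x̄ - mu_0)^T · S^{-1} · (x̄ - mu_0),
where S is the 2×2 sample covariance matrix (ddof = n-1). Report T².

Step 1 — sample mean vector:
  mean(X) = (4 + 4 + 6 + 4 + 2) / 5 = 20/5 = 4
  mean(Y) = (8 + 8 + 2 + 9 + 9) / 5 = 36/5 = 7.2
  x̄ = (4, 7.2),  deviation x̄ - mu_0 = (4, 7.2) - (4, 7) = (0, 0.2).

Step 2 — sample covariance matrix, S[i,j] = (1/(n-1)) · Σ_k (x_{k,i} - mean_i) · (x_{k,j} - mean_j), divisor n-1 = 4:
  S[X,X] = ((0)·(0) + (0)·(0) + (2)·(2) + (0)·(0) + (-2)·(-2)) / 4 = 8/4 = 2
  S[X,Y] = ((0)·(0.8) + (0)·(0.8) + (2)·(-5.2) + (0)·(1.8) + (-2)·(1.8)) / 4 = -14/4 = -3.5
  S[Y,Y] = ((0.8)·(0.8) + (0.8)·(0.8) + (-5.2)·(-5.2) + (1.8)·(1.8) + (1.8)·(1.8)) / 4 = 34.8/4 = 8.7
  S = [[2, -3.5],
 [-3.5, 8.7]].

Step 3 — invert S. det(S) = 2·8.7 - (-3.5)² = 5.15.
  S^{-1} = (1/det) · [[d, -b], [-b, a]] = [[1.6893, 0.6796],
 [0.6796, 0.3883]].

Step 4 — quadratic form (x̄ - mu_0)^T · S^{-1} · (x̄ - mu_0):
  S^{-1} · (x̄ - mu_0) = (0.1359, 0.0777),
  (x̄ - mu_0)^T · [...] = (0)·(0.1359) + (0.2)·(0.0777) = 0.0155.

Step 5 — scale by n: T² = 5 · 0.0155 = 0.0777.

T² ≈ 0.0777


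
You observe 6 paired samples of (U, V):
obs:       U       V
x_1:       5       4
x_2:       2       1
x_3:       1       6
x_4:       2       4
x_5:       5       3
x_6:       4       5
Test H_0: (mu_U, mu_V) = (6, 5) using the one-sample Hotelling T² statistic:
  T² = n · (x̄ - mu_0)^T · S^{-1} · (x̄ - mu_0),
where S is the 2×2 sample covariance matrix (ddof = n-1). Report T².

Step 1 — sample mean vector:
  mean(U) = (5 + 2 + 1 + 2 + 5 + 4) / 6 = 19/6 = 3.1667
  mean(V) = (4 + 1 + 6 + 4 + 3 + 5) / 6 = 23/6 = 3.8333
  x̄ = (3.1667, 3.8333),  deviation x̄ - mu_0 = (3.1667, 3.8333) - (6, 5) = (-2.8333, -1.1667).

Step 2 — sample covariance matrix, S[i,j] = (1/(n-1)) · Σ_k (x_{k,i} - mean_i) · (x_{k,j} - mean_j), divisor n-1 = 5:
  S[U,U] = ((1.8333)·(1.8333) + (-1.1667)·(-1.1667) + (-2.1667)·(-2.1667) + (-1.1667)·(-1.1667) + (1.8333)·(1.8333) + (0.8333)·(0.8333)) / 5 = 14.8333/5 = 2.9667
  S[U,V] = ((1.8333)·(0.1667) + (-1.1667)·(-2.8333) + (-2.1667)·(2.1667) + (-1.1667)·(0.1667) + (1.8333)·(-0.8333) + (0.8333)·(1.1667)) / 5 = -1.8333/5 = -0.3667
  S[V,V] = ((0.1667)·(0.1667) + (-2.8333)·(-2.8333) + (2.1667)·(2.1667) + (0.1667)·(0.1667) + (-0.8333)·(-0.8333) + (1.1667)·(1.1667)) / 5 = 14.8333/5 = 2.9667
  S = [[2.9667, -0.3667],
 [-0.3667, 2.9667]].

Step 3 — invert S. det(S) = 2.9667·2.9667 - (-0.3667)² = 8.6667.
  S^{-1} = (1/det) · [[d, -b], [-b, a]] = [[0.3423, 0.0423],
 [0.0423, 0.3423]].

Step 4 — quadratic form (x̄ - mu_0)^T · S^{-1} · (x̄ - mu_0):
  S^{-1} · (x̄ - mu_0) = (-1.0192, -0.5192),
  (x̄ - mu_0)^T · [...] = (-2.8333)·(-1.0192) + (-1.1667)·(-0.5192) = 3.4936.

Step 5 — scale by n: T² = 6 · 3.4936 = 20.9615.

T² ≈ 20.9615


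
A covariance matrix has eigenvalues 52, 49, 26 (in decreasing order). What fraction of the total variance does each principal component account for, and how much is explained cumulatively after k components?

Step 1 — total variance = trace(Sigma) = Σ λ_i = 52 + 49 + 26 = 127.

Step 2 — fraction explained by component i = λ_i / Σ λ:
  PC1: 52/127 = 0.4094
  PC2: 49/127 = 0.3858
  PC3: 26/127 = 0.2047

Step 3 — cumulative fraction after k components = (λ_1 + ... + λ_k) / Σ λ:
  k = 1: 52/127 = 0.4094
  k = 2: (52 + 49)/127 = 101/127 = 0.7953
  k = 3: (52 + 49 + 26)/127 = 127/127 = 1

Summary (fraction, with percent):

explained: PC1 0.4094 (40.94%), PC2 0.3858 (38.58%), PC3 0.2047 (20.47%);  cumulative: 0.4094, 0.7953, 1


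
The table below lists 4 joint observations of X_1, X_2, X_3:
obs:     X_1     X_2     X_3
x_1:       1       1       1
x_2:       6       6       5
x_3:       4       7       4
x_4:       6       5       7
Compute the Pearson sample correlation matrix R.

Step 1 — column means:
  mean(X_1) = (1 + 6 + 4 + 6) / 4 = 17/4 = 4.25
  mean(X_2) = (1 + 6 + 7 + 5) / 4 = 19/4 = 4.75
  mean(X_3) = (1 + 5 + 4 + 7) / 4 = 17/4 = 4.25

Step 2 — sample variances and covariances s[i,j] = (1/(n-1)) · Σ_k (x_{k,i} - mean_i) · (x_{k,j} - mean_j), with n-1 = 3:
  s[X_1,X_1] = ((-3.25)·(-3.25) + (1.75)·(1.75) + (-0.25)·(-0.25) + (1.75)·(1.75)) / 3 = 16.75/3 = 5.5833
  s[X_1,X_2] = ((-3.25)·(-3.75) + (1.75)·(1.25) + (-0.25)·(2.25) + (1.75)·(0.25)) / 3 = 14.25/3 = 4.75
  s[X_1,X_3] = ((-3.25)·(-3.25) + (1.75)·(0.75) + (-0.25)·(-0.25) + (1.75)·(2.75)) / 3 = 16.75/3 = 5.5833
  s[X_2,X_2] = ((-3.75)·(-3.75) + (1.25)·(1.25) + (2.25)·(2.25) + (0.25)·(0.25)) / 3 = 20.75/3 = 6.9167
  s[X_2,X_3] = ((-3.75)·(-3.25) + (1.25)·(0.75) + (2.25)·(-0.25) + (0.25)·(2.75)) / 3 = 13.25/3 = 4.4167
  s[X_3,X_3] = ((-3.25)·(-3.25) + (0.75)·(0.75) + (-0.25)·(-0.25) + (2.75)·(2.75)) / 3 = 18.75/3 = 6.25
  Sample standard deviations s_i = √(s[i,i]):
  s(X_1) = √(5.5833) = 2.3629
  s(X_2) = √(6.9167) = 2.63
  s(X_3) = √(6.25) = 2.5

Step 3 — r_{ij} = s_{ij} / (s_i · s_j):
  r[X_1,X_1] = 1 (diagonal).
  r[X_1,X_2] = 4.75 / (2.3629 · 2.63) = 4.75 / 6.2143 = 0.7644
  r[X_1,X_3] = 5.5833 / (2.3629 · 2.5) = 5.5833 / 5.9073 = 0.9452
  r[X_2,X_2] = 1 (diagonal).
  r[X_2,X_3] = 4.4167 / (2.63 · 2.5) = 4.4167 / 6.5749 = 0.6717
  r[X_3,X_3] = 1 (diagonal).

R is symmetric with unit diagonal. Assembling:

R = [[1, 0.7644, 0.9452],
 [0.7644, 1, 0.6717],
 [0.9452, 0.6717, 1]]


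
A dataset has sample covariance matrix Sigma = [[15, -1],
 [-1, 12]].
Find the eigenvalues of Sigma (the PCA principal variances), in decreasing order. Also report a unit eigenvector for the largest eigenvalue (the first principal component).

Step 1 — characteristic polynomial of 2×2 Sigma:
  det(Sigma - λI) = λ² - trace · λ + det = 0.
  trace = 15 + 12 = 27, det = 15·12 - (-1)² = 179.
Step 2 — discriminant:
  Δ = trace² - 4·det = 729 - 716 = 13.
Step 3 — eigenvalues:
  λ = (trace ± √Δ)/2 = (27 ± 3.6056)/2,
  λ_1 = 15.3028,  λ_2 = 11.6972.

Step 4 — unit eigenvector for λ_1: solve (Sigma - λ_1 I)v = 0. First row:
  (15 - 15.3028)·v_x + (-1)·v_y = 0, i.e. (-0.3028)·v_x + (-1)·v_y = 0,
  so v ∝ (b, λ_1 - a) = (-1, 0.3028); multiply by -1 so the first entry is positive: u = (1, -0.3028).
  ||u|| = √((1)² + (-0.3028)²) = √(1.0917) ≈ 1.0448,
  v_1 = u/||u|| ≈ (0.9571, -0.2898) (||v_1|| = 1).

λ_1 = 15.3028,  λ_2 = 11.6972;  v_1 ≈ (0.9571, -0.2898)


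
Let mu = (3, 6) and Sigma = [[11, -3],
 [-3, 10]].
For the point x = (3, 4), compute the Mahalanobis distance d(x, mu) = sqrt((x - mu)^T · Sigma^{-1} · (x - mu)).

Step 1 — centre the observation: (x - mu) = (0, -2).

Step 2 — invert Sigma. det(Sigma) = 11·10 - (-3)² = 101.
  Sigma^{-1} = (1/det) · [[d, -b], [-b, a]] = [[0.099, 0.0297],
 [0.0297, 0.1089]].

Step 3 — form the quadratic (x - mu)^T · Sigma^{-1} · (x - mu):
  Sigma^{-1} · (x - mu) = (-0.0594, -0.2178).
  (x - mu)^T · [Sigma^{-1} · (x - mu)] = (0)·(-0.0594) + (-2)·(-0.2178) = 0.4356.

Step 4 — take square root: d = √(0.4356) ≈ 0.66.

d(x, mu) = √(0.4356) ≈ 0.66


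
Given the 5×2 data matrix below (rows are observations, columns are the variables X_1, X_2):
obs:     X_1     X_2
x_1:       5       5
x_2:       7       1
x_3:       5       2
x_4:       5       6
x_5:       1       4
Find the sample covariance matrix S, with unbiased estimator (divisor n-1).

Step 1 — column means:
  mean(X_1) = (5 + 7 + 5 + 5 + 1) / 5 = 23/5 = 4.6
  mean(X_2) = (5 + 1 + 2 + 6 + 4) / 5 = 18/5 = 3.6

Step 2 — sample covariance S[i,j] = (1/(n-1)) · Σ_k (x_{k,i} - mean_i) · (x_{k,j} - mean_j), with n-1 = 4.
  S[X_1,X_1] = ((0.4)·(0.4) + (2.4)·(2.4) + (0.4)·(0.4) + (0.4)·(0.4) + (-3.6)·(-3.6)) / 4 = 19.2/4 = 4.8
  S[X_1,X_2] = ((0.4)·(1.4) + (2.4)·(-2.6) + (0.4)·(-1.6) + (0.4)·(2.4) + (-3.6)·(0.4)) / 4 = -6.8/4 = -1.7
  S[X_2,X_2] = ((1.4)·(1.4) + (-2.6)·(-2.6) + (-1.6)·(-1.6) + (2.4)·(2.4) + (0.4)·(0.4)) / 4 = 17.2/4 = 4.3

S is symmetric (S[j,i] = S[i,j]). Assembling:

S = [[4.8, -1.7],
 [-1.7, 4.3]]


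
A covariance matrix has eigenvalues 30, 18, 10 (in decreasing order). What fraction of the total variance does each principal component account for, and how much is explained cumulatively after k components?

Step 1 — total variance = trace(Sigma) = Σ λ_i = 30 + 18 + 10 = 58.

Step 2 — fraction explained by component i = λ_i / Σ λ:
  PC1: 30/58 = 0.5172
  PC2: 18/58 = 0.3103
  PC3: 10/58 = 0.1724

Step 3 — cumulative fraction after k components = (λ_1 + ... + λ_k) / Σ λ:
  k = 1: 30/58 = 0.5172
  k = 2: (30 + 18)/58 = 48/58 = 0.8276
  k = 3: (30 + 18 + 10)/58 = 58/58 = 1

Summary (fraction, with percent):

explained: PC1 0.5172 (51.72%), PC2 0.3103 (31.03%), PC3 0.1724 (17.24%);  cumulative: 0.5172, 0.8276, 1


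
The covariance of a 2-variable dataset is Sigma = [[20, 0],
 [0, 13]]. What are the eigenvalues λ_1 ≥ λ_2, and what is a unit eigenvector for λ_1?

Step 1 — characteristic polynomial of 2×2 Sigma:
  det(Sigma - λI) = λ² - trace · λ + det = 0.
  trace = 20 + 13 = 33, det = 20·13 - (0)² = 260.
Step 2 — discriminant:
  Δ = trace² - 4·det = 1089 - 1040 = 49.
Step 3 — eigenvalues:
  λ = (trace ± √Δ)/2 = (33 ± 7)/2,
  λ_1 = 20,  λ_2 = 13.

Step 4 — unit eigenvector for λ_1: Sigma is diagonal, so its eigenvectors are the coordinate axes. λ_1 = 20 is the diagonal entry on the first coordinate axis, hence
  v_1 = (1, 0) (||v_1|| = 1).

λ_1 = 20,  λ_2 = 13;  v_1 ≈ (1, 0)


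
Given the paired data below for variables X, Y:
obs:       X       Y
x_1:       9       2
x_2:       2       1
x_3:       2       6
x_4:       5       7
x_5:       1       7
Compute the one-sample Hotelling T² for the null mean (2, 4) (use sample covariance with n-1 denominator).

Step 1 — sample mean vector:
  mean(X) = (9 + 2 + 2 + 5 + 1) / 5 = 19/5 = 3.8
  mean(Y) = (2 + 1 + 6 + 7 + 7) / 5 = 23/5 = 4.6
  x̄ = (3.8, 4.6),  deviation x̄ - mu_0 = (3.8, 4.6) - (2, 4) = (1.8, 0.6).

Step 2 — sample covariance matrix, S[i,j] = (1/(n-1)) · Σ_k (x_{k,i} - mean_i) · (x_{k,j} - mean_j), divisor n-1 = 4:
  S[X,X] = ((5.2)·(5.2) + (-1.8)·(-1.8) + (-1.8)·(-1.8) + (1.2)·(1.2) + (-2.8)·(-2.8)) / 4 = 42.8/4 = 10.7
  S[X,Y] = ((5.2)·(-2.6) + (-1.8)·(-3.6) + (-1.8)·(1.4) + (1.2)·(2.4) + (-2.8)·(2.4)) / 4 = -13.4/4 = -3.35
  S[Y,Y] = ((-2.6)·(-2.6) + (-3.6)·(-3.6) + (1.4)·(1.4) + (2.4)·(2.4) + (2.4)·(2.4)) / 4 = 33.2/4 = 8.3
  S = [[10.7, -3.35],
 [-3.35, 8.3]].

Step 3 — invert S. det(S) = 10.7·8.3 - (-3.35)² = 77.5875.
  S^{-1} = (1/det) · [[d, -b], [-b, a]] = [[0.107, 0.0432],
 [0.0432, 0.1379]].

Step 4 — quadratic form (x̄ - mu_0)^T · S^{-1} · (x̄ - mu_0):
  S^{-1} · (x̄ - mu_0) = (0.2185, 0.1605),
  (x̄ - mu_0)^T · [...] = (1.8)·(0.2185) + (0.6)·(0.1605) = 0.4895.

Step 5 — scale by n: T² = 5 · 0.4895 = 2.4476.

T² ≈ 2.4476


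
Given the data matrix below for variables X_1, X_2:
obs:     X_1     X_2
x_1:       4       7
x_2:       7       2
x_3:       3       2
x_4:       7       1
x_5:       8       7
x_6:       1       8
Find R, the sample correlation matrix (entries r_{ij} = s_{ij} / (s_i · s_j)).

Step 1 — column means:
  mean(X_1) = (4 + 7 + 3 + 7 + 8 + 1) / 6 = 30/6 = 5
  mean(X_2) = (7 + 2 + 2 + 1 + 7 + 8) / 6 = 27/6 = 4.5

Step 2 — sample variances and covariances s[i,j] = (1/(n-1)) · Σ_k (x_{k,i} - mean_i) · (x_{k,j} - mean_j), with n-1 = 5:
  s[X_1,X_1] = ((-1)·(-1) + (2)·(2) + (-2)·(-2) + (2)·(2) + (3)·(3) + (-4)·(-4)) / 5 = 38/5 = 7.6
  s[X_1,X_2] = ((-1)·(2.5) + (2)·(-2.5) + (-2)·(-2.5) + (2)·(-3.5) + (3)·(2.5) + (-4)·(3.5)) / 5 = -16/5 = -3.2
  s[X_2,X_2] = ((2.5)·(2.5) + (-2.5)·(-2.5) + (-2.5)·(-2.5) + (-3.5)·(-3.5) + (2.5)·(2.5) + (3.5)·(3.5)) / 5 = 49.5/5 = 9.9
  Sample standard deviations s_i = √(s[i,i]):
  s(X_1) = √(7.6) = 2.7568
  s(X_2) = √(9.9) = 3.1464

Step 3 — r_{ij} = s_{ij} / (s_i · s_j):
  r[X_1,X_1] = 1 (diagonal).
  r[X_1,X_2] = -3.2 / (2.7568 · 3.1464) = -3.2 / 8.6741 = -0.3689
  r[X_2,X_2] = 1 (diagonal).

R is symmetric with unit diagonal. Assembling:

R = [[1, -0.3689],
 [-0.3689, 1]]


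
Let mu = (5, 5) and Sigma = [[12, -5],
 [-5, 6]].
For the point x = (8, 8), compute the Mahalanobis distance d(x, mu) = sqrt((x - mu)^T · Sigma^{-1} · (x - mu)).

Step 1 — centre the observation: (x - mu) = (3, 3).

Step 2 — invert Sigma. det(Sigma) = 12·6 - (-5)² = 47.
  Sigma^{-1} = (1/det) · [[d, -b], [-b, a]] = [[0.1277, 0.1064],
 [0.1064, 0.2553]].

Step 3 — form the quadratic (x - mu)^T · Sigma^{-1} · (x - mu):
  Sigma^{-1} · (x - mu) = (0.7021, 1.0851).
  (x - mu)^T · [Sigma^{-1} · (x - mu)] = (3)·(0.7021) + (3)·(1.0851) = 5.3617.

Step 4 — take square root: d = √(5.3617) ≈ 2.3155.

d(x, mu) = √(5.3617) ≈ 2.3155


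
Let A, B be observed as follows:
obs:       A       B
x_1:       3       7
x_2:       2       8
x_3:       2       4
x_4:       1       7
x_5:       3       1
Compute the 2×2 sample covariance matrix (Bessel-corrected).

Step 1 — column means:
  mean(A) = (3 + 2 + 2 + 1 + 3) / 5 = 11/5 = 2.2
  mean(B) = (7 + 8 + 4 + 7 + 1) / 5 = 27/5 = 5.4

Step 2 — sample covariance S[i,j] = (1/(n-1)) · Σ_k (x_{k,i} - mean_i) · (x_{k,j} - mean_j), with n-1 = 4.
  S[A,A] = ((0.8)·(0.8) + (-0.2)·(-0.2) + (-0.2)·(-0.2) + (-1.2)·(-1.2) + (0.8)·(0.8)) / 4 = 2.8/4 = 0.7
  S[A,B] = ((0.8)·(1.6) + (-0.2)·(2.6) + (-0.2)·(-1.4) + (-1.2)·(1.6) + (0.8)·(-4.4)) / 4 = -4.4/4 = -1.1
  S[B,B] = ((1.6)·(1.6) + (2.6)·(2.6) + (-1.4)·(-1.4) + (1.6)·(1.6) + (-4.4)·(-4.4)) / 4 = 33.2/4 = 8.3

S is symmetric (S[j,i] = S[i,j]). Assembling:

S = [[0.7, -1.1],
 [-1.1, 8.3]]


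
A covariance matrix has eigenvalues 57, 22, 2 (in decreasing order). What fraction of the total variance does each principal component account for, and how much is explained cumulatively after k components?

Step 1 — total variance = trace(Sigma) = Σ λ_i = 57 + 22 + 2 = 81.

Step 2 — fraction explained by component i = λ_i / Σ λ:
  PC1: 57/81 = 0.7037
  PC2: 22/81 = 0.2716
  PC3: 2/81 = 0.0247

Step 3 — cumulative fraction after k components = (λ_1 + ... + λ_k) / Σ λ:
  k = 1: 57/81 = 0.7037
  k = 2: (57 + 22)/81 = 79/81 = 0.9753
  k = 3: (57 + 22 + 2)/81 = 81/81 = 1

Summary (fraction, with percent):

explained: PC1 0.7037 (70.37%), PC2 0.2716 (27.16%), PC3 0.0247 (2.47%);  cumulative: 0.7037, 0.9753, 1


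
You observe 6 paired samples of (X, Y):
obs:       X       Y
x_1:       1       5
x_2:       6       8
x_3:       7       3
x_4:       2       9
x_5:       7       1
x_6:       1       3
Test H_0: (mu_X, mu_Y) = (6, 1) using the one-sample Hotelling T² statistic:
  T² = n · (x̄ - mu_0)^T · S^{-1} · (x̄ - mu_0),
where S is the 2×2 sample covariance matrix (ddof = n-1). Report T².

Step 1 — sample mean vector:
  mean(X) = (1 + 6 + 7 + 2 + 7 + 1) / 6 = 24/6 = 4
  mean(Y) = (5 + 8 + 3 + 9 + 1 + 3) / 6 = 29/6 = 4.8333
  x̄ = (4, 4.8333),  deviation x̄ - mu_0 = (4, 4.8333) - (6, 1) = (-2, 3.8333).

Step 2 — sample covariance matrix, S[i,j] = (1/(n-1)) · Σ_k (x_{k,i} - mean_i) · (x_{k,j} - mean_j), divisor n-1 = 5:
  S[X,X] = ((-3)·(-3) + (2)·(2) + (3)·(3) + (-2)·(-2) + (3)·(3) + (-3)·(-3)) / 5 = 44/5 = 8.8
  S[X,Y] = ((-3)·(0.1667) + (2)·(3.1667) + (3)·(-1.8333) + (-2)·(4.1667) + (3)·(-3.8333) + (-3)·(-1.8333)) / 5 = -14/5 = -2.8
  S[Y,Y] = ((0.1667)·(0.1667) + (3.1667)·(3.1667) + (-1.8333)·(-1.8333) + (4.1667)·(4.1667) + (-3.8333)·(-3.8333) + (-1.8333)·(-1.8333)) / 5 = 48.8333/5 = 9.7667
  S = [[8.8, -2.8],
 [-2.8, 9.7667]].

Step 3 — invert S. det(S) = 8.8·9.7667 - (-2.8)² = 78.1067.
  S^{-1} = (1/det) · [[d, -b], [-b, a]] = [[0.125, 0.0358],
 [0.0358, 0.1127]].

Step 4 — quadratic form (x̄ - mu_0)^T · S^{-1} · (x̄ - mu_0):
  S^{-1} · (x̄ - mu_0) = (-0.1127, 0.3602),
  (x̄ - mu_0)^T · [...] = (-2)·(-0.1127) + (3.8333)·(0.3602) = 1.6061.

Step 5 — scale by n: T² = 6 · 1.6061 = 9.6364.

T² ≈ 9.6364


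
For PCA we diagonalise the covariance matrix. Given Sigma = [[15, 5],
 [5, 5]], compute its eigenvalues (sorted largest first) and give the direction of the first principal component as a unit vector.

Step 1 — characteristic polynomial of 2×2 Sigma:
  det(Sigma - λI) = λ² - trace · λ + det = 0.
  trace = 15 + 5 = 20, det = 15·5 - (5)² = 50.
Step 2 — discriminant:
  Δ = trace² - 4·det = 400 - 200 = 200.
Step 3 — eigenvalues:
  λ = (trace ± √Δ)/2 = (20 ± 14.1421)/2,
  λ_1 = 17.0711,  λ_2 = 2.9289.

Step 4 — unit eigenvector for λ_1: solve (Sigma - λ_1 I)v = 0. First row:
  (15 - 17.0711)·v_x + (5)·v_y = 0, i.e. (-2.0711)·v_x + (5)·v_y = 0,
  so v ∝ (b, λ_1 - a) = (5, 2.0711) = u.
  ||u|| = √((5)² + (2.0711)²) = √(29.2893) ≈ 5.412,
  v_1 = u/||u|| ≈ (0.9239, 0.3827) (||v_1|| = 1).

λ_1 = 17.0711,  λ_2 = 2.9289;  v_1 ≈ (0.9239, 0.3827)


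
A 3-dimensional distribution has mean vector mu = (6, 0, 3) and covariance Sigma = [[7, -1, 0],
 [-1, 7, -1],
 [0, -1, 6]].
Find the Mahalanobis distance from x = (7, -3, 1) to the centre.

Step 1 — centre the observation: (x - mu) = (1, -3, -2).

Step 2 — invert Sigma (cofactor / det for 3×3, or solve directly):
  Sigma^{-1} = [[0.1459, 0.0214, 0.0036],
 [0.0214, 0.1495, 0.0249],
 [0.0036, 0.0249, 0.1708]].

Step 3 — form the quadratic (x - mu)^T · Sigma^{-1} · (x - mu):
  Sigma^{-1} · (x - mu) = (0.0747, -0.4769, -0.4128).
  (x - mu)^T · [Sigma^{-1} · (x - mu)] = (1)·(0.0747) + (-3)·(-0.4769) + (-2)·(-0.4128) = 2.331.

Step 4 — take square root: d = √(2.331) ≈ 1.5267.

d(x, mu) = √(2.331) ≈ 1.5267
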